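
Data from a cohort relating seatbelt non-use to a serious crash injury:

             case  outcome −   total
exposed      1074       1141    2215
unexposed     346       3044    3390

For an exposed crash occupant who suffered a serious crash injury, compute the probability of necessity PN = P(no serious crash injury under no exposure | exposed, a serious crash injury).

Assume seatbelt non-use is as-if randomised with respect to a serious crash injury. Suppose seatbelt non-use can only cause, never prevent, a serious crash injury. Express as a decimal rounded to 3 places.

PN ≈ 0.790

p₁ = P(outcome | exposed) = 1074/2215 = 0.48488
p₀ = P(outcome | unexposed) = 346/3390 = 0.10206
Under exogeneity and monotonicity, PN = (p₁ − p₀) / p₁.
PN = (0.48488 − 0.10206) / 0.48488 = 0.38281 / 0.48488 ≈ 0.7895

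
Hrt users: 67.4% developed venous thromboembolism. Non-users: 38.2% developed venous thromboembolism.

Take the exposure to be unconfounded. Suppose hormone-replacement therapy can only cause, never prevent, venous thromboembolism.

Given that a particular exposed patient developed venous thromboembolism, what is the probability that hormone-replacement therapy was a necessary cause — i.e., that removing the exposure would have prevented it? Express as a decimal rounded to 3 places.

PN ≈ 0.433

p₁ = 0.674, p₀ = 0.382.
Under exogeneity and monotonicity, PN = (p₁ − p₀) / p₁.
PN = (0.674 − 0.382) / 0.674 = 0.292 / 0.674 ≈ 0.4332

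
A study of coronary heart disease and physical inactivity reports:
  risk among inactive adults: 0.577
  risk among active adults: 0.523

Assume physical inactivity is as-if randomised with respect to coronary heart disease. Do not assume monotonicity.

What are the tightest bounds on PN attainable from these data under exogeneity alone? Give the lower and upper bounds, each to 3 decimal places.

0.094 ≤ PN ≤ 0.827

Let p₁ = 0.577, p₀ = 0.523.
Under exogeneity alone the bounds on PN are max{0,(p₁−p₀)/p₁} ≤ PN ≤ min{1,(1−p₀)/p₁}.
  lower = (p₁ − p₀)/p₁ = 0.054 / 0.577 ≈ 0.0936
  upper = min{1, (1 − p₀)/p₁} = 0.477 / 0.577 ≈ 0.8267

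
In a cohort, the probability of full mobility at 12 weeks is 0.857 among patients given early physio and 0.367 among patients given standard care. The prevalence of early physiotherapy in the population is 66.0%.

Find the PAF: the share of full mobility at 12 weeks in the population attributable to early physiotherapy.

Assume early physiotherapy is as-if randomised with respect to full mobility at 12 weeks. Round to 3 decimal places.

Let p₁ = 0.857, p₀ = 0.367.
Overall risk P(Y=1) = π·p₁ + (1−π)·p₀ = 0.66×0.857 + 0.34×0.367 = 0.6904.
Under exogeneity, PAF = [P(Y=1) − p₀] / P(Y=1).
PAF = (0.6904 − 0.367) / 0.6904 ≈ 0.4684

PAF ≈ 0.468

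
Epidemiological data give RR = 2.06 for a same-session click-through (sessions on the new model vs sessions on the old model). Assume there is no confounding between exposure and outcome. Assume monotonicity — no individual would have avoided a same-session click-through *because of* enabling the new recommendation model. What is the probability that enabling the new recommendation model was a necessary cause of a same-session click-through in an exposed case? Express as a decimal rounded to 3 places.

PN ≈ 0.515

Under exogeneity and monotonicity, PN = (RR − 1) / RR = 1 − 1/RR.
PN = (2.06 − 1) / 2.06 = 1.06 / 2.06 ≈ 0.5146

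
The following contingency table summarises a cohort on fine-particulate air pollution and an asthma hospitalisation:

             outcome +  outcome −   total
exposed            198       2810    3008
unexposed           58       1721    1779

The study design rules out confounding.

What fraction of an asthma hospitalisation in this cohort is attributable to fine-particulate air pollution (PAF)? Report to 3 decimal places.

PAF ≈ 0.390

p₁ = P(outcome | exposed) = 198/3008 = 0.065824
p₀ = P(outcome | unexposed) = 58/1779 = 0.032603
Exposure prevalence π = 3008/4787 = 0.62837; overall risk P(Y=1) = 0.053478.
Under exogeneity, PAF = [P(Y=1) − p₀]/P(Y=1).
PAF = (0.053478 − 0.032603) / 0.053478 ≈ 0.3904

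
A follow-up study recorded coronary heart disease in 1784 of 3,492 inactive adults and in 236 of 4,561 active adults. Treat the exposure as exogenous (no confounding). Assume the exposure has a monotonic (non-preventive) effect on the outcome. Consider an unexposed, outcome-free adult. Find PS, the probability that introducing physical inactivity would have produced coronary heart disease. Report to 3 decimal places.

p₁ = P(outcome | exposed) = 1784/3492 = 0.51088
p₀ = P(outcome | unexposed) = 236/4561 = 0.051743
Under exogeneity and monotonicity, PS = (p₁ − p₀) / (1 − p₀).
PS = (0.51088 − 0.051743) / (1 − 0.051743) = 0.45914 / 0.94826 ≈ 0.4842

PS ≈ 0.484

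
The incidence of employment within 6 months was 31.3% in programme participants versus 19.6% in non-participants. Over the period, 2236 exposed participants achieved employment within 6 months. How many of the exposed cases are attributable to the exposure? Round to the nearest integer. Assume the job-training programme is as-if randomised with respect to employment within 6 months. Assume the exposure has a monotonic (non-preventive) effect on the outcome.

about 836 cases

p₁ = 0.313, p₀ = 0.196.
PN = (p₁ − p₀)/p₁ = (0.313 − 0.196) / 0.313 ≈ 0.37380.
Attributable cases ≈ PN × (exposed cases) = 0.37380 × 2236 ≈ 835.82.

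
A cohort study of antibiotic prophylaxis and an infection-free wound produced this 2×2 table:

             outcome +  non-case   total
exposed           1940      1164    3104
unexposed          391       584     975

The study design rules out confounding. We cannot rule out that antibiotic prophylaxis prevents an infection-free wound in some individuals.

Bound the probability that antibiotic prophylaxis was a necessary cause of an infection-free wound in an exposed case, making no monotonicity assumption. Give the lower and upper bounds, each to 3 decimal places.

p₁ = P(outcome | exposed) = 1940/3104 = 0.625
p₀ = P(outcome | unexposed) = 391/975 = 0.40103
Under exogeneity alone the bounds on PN are max{0,(p₁−p₀)/p₁} ≤ PN ≤ min{1,(1−p₀)/p₁}.
  lower = (p₁ − p₀)/p₁ = 0.22397 / 0.625 ≈ 0.3584
  upper = min{1, (1 − p₀)/p₁} = 0.59897 / 0.625 ≈ 0.9584

0.358 ≤ PN ≤ 0.958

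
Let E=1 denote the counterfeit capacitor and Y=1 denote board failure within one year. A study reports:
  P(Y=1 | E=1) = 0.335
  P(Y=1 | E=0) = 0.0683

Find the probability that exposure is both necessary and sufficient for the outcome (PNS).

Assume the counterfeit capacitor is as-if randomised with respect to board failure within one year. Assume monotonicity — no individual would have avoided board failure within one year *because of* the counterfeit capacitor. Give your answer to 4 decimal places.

Let p₁ = 0.335, p₀ = 0.0683.
Under exogeneity and monotonicity, PNS = p₁ − p₀.
PNS = 0.335 − 0.0683 = 0.2667

PNS ≈ 0.2667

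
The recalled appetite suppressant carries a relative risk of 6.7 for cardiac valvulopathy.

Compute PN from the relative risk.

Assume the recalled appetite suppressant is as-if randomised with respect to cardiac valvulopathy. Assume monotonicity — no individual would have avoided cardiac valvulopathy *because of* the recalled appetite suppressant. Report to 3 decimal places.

PN ≈ 0.851

Under exogeneity and monotonicity, PN = (RR − 1) / RR = 1 − 1/RR.
PN = (6.7 − 1) / 6.7 = 5.7 / 6.7 ≈ 0.8507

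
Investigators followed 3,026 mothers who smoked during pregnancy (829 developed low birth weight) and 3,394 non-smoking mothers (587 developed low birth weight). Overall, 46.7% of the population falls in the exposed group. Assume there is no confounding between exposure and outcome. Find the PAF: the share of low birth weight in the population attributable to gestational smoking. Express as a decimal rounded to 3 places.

PAF ≈ 0.214

p₁ = P(outcome | exposed) = 829/3026 = 0.27396
p₀ = P(outcome | unexposed) = 587/3394 = 0.17295
Overall risk P(Y=1) = π·p₁ + (1−π)·p₀ = 0.467×0.27396 + 0.533×0.17295 = 0.22012.
Under exogeneity, PAF = [P(Y=1) − p₀] / P(Y=1).
PAF = (0.22012 − 0.17295) / 0.22012 ≈ 0.2143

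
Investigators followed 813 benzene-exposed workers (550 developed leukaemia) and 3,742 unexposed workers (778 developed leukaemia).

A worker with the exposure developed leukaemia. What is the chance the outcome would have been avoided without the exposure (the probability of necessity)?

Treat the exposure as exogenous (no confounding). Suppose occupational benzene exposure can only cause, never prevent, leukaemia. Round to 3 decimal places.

PN ≈ 0.693

p₁ = P(outcome | exposed) = 550/813 = 0.67651
p₀ = P(outcome | unexposed) = 778/3742 = 0.20791
Under exogeneity and monotonicity, PN = (p₁ − p₀) / p₁.
PN = (0.67651 − 0.20791) / 0.67651 = 0.4686 / 0.67651 ≈ 0.6927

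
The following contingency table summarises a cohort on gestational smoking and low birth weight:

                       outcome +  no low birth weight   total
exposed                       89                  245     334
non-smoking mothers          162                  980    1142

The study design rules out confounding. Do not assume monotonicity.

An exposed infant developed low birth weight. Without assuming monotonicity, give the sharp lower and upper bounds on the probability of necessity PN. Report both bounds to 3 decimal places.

p₁ = P(outcome | exposed) = 89/334 = 0.26647
p₀ = P(outcome | unexposed) = 162/1142 = 0.14186
Under exogeneity alone the bounds on PN are max{0,(p₁−p₀)/p₁} ≤ PN ≤ min{1,(1−p₀)/p₁}.
  lower = (p₁ − p₀)/p₁ = 0.12461 / 0.26647 ≈ 0.4676
  upper = min{1, (1 − p₀)/p₁} = 0.85814 / 0.26647 ≈ 3.2204 → capped at 1

0.468 ≤ PN ≤ 1.000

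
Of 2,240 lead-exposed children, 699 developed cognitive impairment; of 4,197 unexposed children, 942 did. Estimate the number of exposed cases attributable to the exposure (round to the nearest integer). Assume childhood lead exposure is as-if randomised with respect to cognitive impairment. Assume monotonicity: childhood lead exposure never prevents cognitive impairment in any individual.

p₁ = P(outcome | exposed) = 699/2240 = 0.31205
p₀ = P(outcome | unexposed) = 942/4197 = 0.22445
PN = (p₁ − p₀)/p₁ = (0.31205 − 0.22445) / 0.31205 ≈ 0.28075.
Attributable cases ≈ PN × (exposed cases) = 0.28075 × 699 ≈ 196.24.

about 196 cases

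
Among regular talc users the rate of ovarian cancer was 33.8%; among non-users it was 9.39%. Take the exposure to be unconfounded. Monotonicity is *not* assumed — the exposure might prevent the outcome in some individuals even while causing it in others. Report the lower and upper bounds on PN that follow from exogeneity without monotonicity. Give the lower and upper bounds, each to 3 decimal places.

0.722 ≤ PN ≤ 1.000

p₁ = 0.338, p₀ = 0.0939.
Under exogeneity alone the bounds on PN are max{0,(p₁−p₀)/p₁} ≤ PN ≤ min{1,(1−p₀)/p₁}.
  lower = (p₁ − p₀)/p₁ = 0.2441 / 0.338 ≈ 0.7222
  upper = min{1, (1 − p₀)/p₁} = 0.9061 / 0.338 ≈ 2.6808 → capped at 1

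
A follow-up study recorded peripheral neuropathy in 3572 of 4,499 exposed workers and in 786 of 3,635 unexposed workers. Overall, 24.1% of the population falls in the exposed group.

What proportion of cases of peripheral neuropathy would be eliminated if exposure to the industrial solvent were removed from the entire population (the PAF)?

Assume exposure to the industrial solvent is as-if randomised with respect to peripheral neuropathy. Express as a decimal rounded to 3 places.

PAF ≈ 0.392

p₁ = P(outcome | exposed) = 3572/4499 = 0.79395
p₀ = P(outcome | unexposed) = 786/3635 = 0.21623
Overall risk P(Y=1) = π·p₁ + (1−π)·p₀ = 0.241×0.79395 + 0.759×0.21623 = 0.35546.
Under exogeneity, PAF = [P(Y=1) − p₀] / P(Y=1).
PAF = (0.35546 − 0.21623) / 0.35546 ≈ 0.3917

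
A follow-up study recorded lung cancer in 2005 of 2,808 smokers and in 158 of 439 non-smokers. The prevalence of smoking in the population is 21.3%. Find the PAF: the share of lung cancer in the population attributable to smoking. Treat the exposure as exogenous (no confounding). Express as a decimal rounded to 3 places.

p₁ = P(outcome | exposed) = 2005/2808 = 0.71403
p₀ = P(outcome | unexposed) = 158/439 = 0.35991
Overall risk P(Y=1) = π·p₁ + (1−π)·p₀ = 0.213×0.71403 + 0.787×0.35991 = 0.43534.
Under exogeneity, PAF = [P(Y=1) − p₀] / P(Y=1).
PAF = (0.43534 − 0.35991) / 0.43534 ≈ 0.1733

PAF ≈ 0.173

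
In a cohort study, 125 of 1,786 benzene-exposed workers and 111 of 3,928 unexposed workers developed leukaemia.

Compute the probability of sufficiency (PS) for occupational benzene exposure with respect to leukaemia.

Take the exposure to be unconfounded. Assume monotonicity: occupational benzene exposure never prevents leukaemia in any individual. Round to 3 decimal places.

PS ≈ 0.043

p₁ = P(outcome | exposed) = 125/1786 = 0.069989
p₀ = P(outcome | unexposed) = 111/3928 = 0.028259
Under exogeneity and monotonicity, PS = (p₁ − p₀) / (1 − p₀).
PS = (0.069989 − 0.028259) / (1 − 0.028259) = 0.04173 / 0.97174 ≈ 0.0429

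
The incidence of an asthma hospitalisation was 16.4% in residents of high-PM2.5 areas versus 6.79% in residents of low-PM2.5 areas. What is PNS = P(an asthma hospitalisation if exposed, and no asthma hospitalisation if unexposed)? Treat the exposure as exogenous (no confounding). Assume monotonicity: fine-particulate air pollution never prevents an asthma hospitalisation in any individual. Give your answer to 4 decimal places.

p₁ = 0.164, p₀ = 0.0679.
Under exogeneity and monotonicity, PNS = p₁ − p₀.
PNS = 0.164 − 0.0679 = 0.0961

PNS ≈ 0.0961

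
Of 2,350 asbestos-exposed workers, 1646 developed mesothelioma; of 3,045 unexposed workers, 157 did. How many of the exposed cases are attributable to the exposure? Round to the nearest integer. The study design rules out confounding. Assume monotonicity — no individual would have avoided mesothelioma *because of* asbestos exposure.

p₁ = P(outcome | exposed) = 1646/2350 = 0.70043
p₀ = P(outcome | unexposed) = 157/3045 = 0.05156
PN = (p₁ − p₀)/p₁ = (0.70043 − 0.05156) / 0.70043 ≈ 0.92639.
Attributable cases ≈ PN × (exposed cases) = 0.92639 × 1646 ≈ 1524.83.

about 1525 cases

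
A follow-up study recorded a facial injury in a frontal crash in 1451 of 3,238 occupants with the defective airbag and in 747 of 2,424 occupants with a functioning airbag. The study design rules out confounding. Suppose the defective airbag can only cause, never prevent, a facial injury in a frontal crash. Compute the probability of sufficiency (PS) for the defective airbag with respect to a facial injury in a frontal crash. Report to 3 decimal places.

PS ≈ 0.202

p₁ = P(outcome | exposed) = 1451/3238 = 0.44812
p₀ = P(outcome | unexposed) = 747/2424 = 0.30817
Under exogeneity and monotonicity, PS = (p₁ − p₀) / (1 − p₀).
PS = (0.44812 − 0.30817) / (1 − 0.30817) = 0.13995 / 0.69183 ≈ 0.2023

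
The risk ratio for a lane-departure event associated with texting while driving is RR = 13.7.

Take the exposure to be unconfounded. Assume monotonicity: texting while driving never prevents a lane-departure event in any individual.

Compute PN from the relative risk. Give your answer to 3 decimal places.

Under exogeneity and monotonicity, PN = (RR − 1) / RR = 1 − 1/RR.
PN = (13.7 − 1) / 13.7 = 12.7 / 13.7 ≈ 0.9270

PN ≈ 0.927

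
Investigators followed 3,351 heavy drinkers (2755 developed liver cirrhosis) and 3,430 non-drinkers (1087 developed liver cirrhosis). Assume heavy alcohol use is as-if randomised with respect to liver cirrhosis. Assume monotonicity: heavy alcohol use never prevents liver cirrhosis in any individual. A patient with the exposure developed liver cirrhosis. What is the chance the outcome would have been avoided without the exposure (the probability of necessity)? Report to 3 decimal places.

p₁ = P(outcome | exposed) = 2755/3351 = 0.82214
p₀ = P(outcome | unexposed) = 1087/3430 = 0.31691
Under exogeneity and monotonicity, PN = (p₁ − p₀) / p₁.
PN = (0.82214 − 0.31691) / 0.82214 = 0.50523 / 0.82214 ≈ 0.6145

PN ≈ 0.615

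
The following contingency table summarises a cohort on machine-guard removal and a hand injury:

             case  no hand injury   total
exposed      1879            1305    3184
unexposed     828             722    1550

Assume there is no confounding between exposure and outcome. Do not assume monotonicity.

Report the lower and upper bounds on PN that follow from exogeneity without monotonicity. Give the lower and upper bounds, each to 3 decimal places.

p₁ = P(outcome | exposed) = 1879/3184 = 0.59014
p₀ = P(outcome | unexposed) = 828/1550 = 0.53419
Under exogeneity alone the bounds on PN are max{0,(p₁−p₀)/p₁} ≤ PN ≤ min{1,(1−p₀)/p₁}.
  lower = (p₁ − p₀)/p₁ = 0.055945 / 0.59014 ≈ 0.0948
  upper = min{1, (1 − p₀)/p₁} = 0.46581 / 0.59014 ≈ 0.7893

0.095 ≤ PN ≤ 0.789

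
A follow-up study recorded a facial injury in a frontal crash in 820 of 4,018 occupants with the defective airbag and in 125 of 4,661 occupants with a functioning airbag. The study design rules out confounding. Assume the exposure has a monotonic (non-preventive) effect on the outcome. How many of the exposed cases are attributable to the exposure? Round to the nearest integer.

p₁ = P(outcome | exposed) = 820/4018 = 0.20408
p₀ = P(outcome | unexposed) = 125/4661 = 0.026818
PN = (p₁ − p₀)/p₁ = (0.20408 − 0.026818) / 0.20408 ≈ 0.86859.
Attributable cases ≈ PN × (exposed cases) = 0.86859 × 820 ≈ 712.24.

about 712 cases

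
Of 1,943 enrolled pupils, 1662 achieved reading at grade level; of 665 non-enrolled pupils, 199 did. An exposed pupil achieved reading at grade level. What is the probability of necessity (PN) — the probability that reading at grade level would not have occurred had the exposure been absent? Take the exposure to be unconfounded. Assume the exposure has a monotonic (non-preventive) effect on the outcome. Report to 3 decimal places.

PN ≈ 0.650

p₁ = P(outcome | exposed) = 1662/1943 = 0.85538
p₀ = P(outcome | unexposed) = 199/665 = 0.29925
Under exogeneity and monotonicity, PN = (p₁ − p₀) / p₁.
PN = (0.85538 − 0.29925) / 0.85538 = 0.55613 / 0.85538 ≈ 0.6502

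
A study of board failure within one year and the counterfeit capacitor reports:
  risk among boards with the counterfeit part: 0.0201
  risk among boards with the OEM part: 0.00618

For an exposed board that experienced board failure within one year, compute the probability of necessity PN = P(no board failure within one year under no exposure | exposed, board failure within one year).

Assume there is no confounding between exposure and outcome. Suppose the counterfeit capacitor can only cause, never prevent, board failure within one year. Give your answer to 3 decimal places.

PN ≈ 0.693

Let p₁ = 0.0201, p₀ = 0.00618.
Under exogeneity and monotonicity, PN = (p₁ − p₀) / p₁.
PN = (0.0201 − 0.00618) / 0.0201 = 0.01392 / 0.0201 ≈ 0.6925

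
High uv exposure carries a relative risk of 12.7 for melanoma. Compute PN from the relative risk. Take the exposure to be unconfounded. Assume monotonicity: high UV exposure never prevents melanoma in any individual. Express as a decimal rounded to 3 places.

PN ≈ 0.921

Under exogeneity and monotonicity, PN = (RR − 1) / RR = 1 − 1/RR.
PN = (12.7 − 1) / 12.7 = 11.7 / 12.7 ≈ 0.9213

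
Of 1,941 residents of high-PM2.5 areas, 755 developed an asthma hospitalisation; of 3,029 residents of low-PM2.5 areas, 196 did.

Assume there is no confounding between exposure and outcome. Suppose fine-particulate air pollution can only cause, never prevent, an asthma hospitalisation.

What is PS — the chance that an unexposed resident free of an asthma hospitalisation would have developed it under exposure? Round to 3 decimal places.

p₁ = P(outcome | exposed) = 755/1941 = 0.38897
p₀ = P(outcome | unexposed) = 196/3029 = 0.064708
Under exogeneity and monotonicity, PS = (p₁ − p₀) / (1 − p₀).
PS = (0.38897 − 0.064708) / (1 − 0.064708) = 0.32427 / 0.93529 ≈ 0.3467

PS ≈ 0.347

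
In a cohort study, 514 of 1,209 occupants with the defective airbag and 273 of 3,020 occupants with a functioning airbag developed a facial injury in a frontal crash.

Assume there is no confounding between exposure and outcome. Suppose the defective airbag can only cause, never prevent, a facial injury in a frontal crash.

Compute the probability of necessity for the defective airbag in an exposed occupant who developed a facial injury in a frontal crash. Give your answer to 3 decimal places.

PN ≈ 0.787

p₁ = P(outcome | exposed) = 514/1209 = 0.42514
p₀ = P(outcome | unexposed) = 273/3020 = 0.090397
Under exogeneity and monotonicity, PN = (p₁ − p₀) / p₁.
PN = (0.42514 − 0.090397) / 0.42514 = 0.33475 / 0.42514 ≈ 0.7874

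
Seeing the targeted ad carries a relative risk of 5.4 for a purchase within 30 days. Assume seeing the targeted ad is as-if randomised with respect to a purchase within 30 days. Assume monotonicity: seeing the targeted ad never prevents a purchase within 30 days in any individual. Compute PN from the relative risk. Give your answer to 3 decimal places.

PN ≈ 0.815

Under exogeneity and monotonicity, PN = (RR − 1) / RR = 1 − 1/RR.
PN = (5.4 − 1) / 5.4 = 4.4 / 5.4 ≈ 0.8148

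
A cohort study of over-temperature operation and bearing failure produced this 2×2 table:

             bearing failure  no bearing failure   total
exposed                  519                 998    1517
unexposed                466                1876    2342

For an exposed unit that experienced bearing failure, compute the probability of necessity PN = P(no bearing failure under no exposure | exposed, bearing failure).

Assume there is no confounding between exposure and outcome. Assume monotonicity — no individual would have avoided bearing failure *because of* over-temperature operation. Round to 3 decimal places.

p₁ = P(outcome | exposed) = 519/1517 = 0.34212
p₀ = P(outcome | unexposed) = 466/2342 = 0.19898
Under exogeneity and monotonicity, PN = (p₁ − p₀) / p₁.
PN = (0.34212 − 0.19898) / 0.34212 = 0.14315 / 0.34212 ≈ 0.4184

PN ≈ 0.418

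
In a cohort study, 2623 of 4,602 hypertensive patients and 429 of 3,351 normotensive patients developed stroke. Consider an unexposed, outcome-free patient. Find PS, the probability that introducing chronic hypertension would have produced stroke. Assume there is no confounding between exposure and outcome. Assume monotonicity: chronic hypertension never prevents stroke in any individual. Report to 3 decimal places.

PS ≈ 0.507

p₁ = P(outcome | exposed) = 2623/4602 = 0.56997
p₀ = P(outcome | unexposed) = 429/3351 = 0.12802
Under exogeneity and monotonicity, PS = (p₁ − p₀) / (1 − p₀).
PS = (0.56997 − 0.12802) / (1 − 0.12802) = 0.44195 / 0.87198 ≈ 0.5068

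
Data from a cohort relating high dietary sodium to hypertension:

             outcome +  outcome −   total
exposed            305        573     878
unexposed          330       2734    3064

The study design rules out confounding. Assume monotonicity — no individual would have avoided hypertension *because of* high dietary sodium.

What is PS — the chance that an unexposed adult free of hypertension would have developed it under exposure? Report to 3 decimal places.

p₁ = P(outcome | exposed) = 305/878 = 0.34738
p₀ = P(outcome | unexposed) = 330/3064 = 0.1077
Under exogeneity and monotonicity, PS = (p₁ − p₀)/(1 − p₀).
PS = (0.34738 − 0.1077) / 0.8923 ≈ 0.2686

PS ≈ 0.269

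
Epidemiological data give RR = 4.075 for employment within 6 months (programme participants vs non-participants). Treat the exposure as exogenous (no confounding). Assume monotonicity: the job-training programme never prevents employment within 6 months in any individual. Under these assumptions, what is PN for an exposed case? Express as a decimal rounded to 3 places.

PN ≈ 0.755

Under exogeneity and monotonicity, PN = (RR − 1) / RR = 1 − 1/RR.
PN = (4.075 − 1) / 4.075 = 3.075 / 4.075 ≈ 0.7546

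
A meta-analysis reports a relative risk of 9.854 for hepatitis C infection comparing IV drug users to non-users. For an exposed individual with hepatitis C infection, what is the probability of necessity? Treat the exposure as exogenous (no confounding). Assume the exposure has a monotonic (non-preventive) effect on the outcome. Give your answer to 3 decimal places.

Under exogeneity and monotonicity, PN = (RR − 1) / RR = 1 − 1/RR.
PN = (9.854 − 1) / 9.854 = 8.854 / 9.854 ≈ 0.8985

PN ≈ 0.899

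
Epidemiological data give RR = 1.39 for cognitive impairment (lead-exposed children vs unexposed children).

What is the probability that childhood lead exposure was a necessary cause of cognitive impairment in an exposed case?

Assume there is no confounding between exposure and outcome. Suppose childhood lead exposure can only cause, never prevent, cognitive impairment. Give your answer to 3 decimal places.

Under exogeneity and monotonicity, PN = (RR − 1) / RR = 1 − 1/RR.
PN = (1.39 − 1) / 1.39 = 0.39 / 1.39 ≈ 0.2806

PN ≈ 0.281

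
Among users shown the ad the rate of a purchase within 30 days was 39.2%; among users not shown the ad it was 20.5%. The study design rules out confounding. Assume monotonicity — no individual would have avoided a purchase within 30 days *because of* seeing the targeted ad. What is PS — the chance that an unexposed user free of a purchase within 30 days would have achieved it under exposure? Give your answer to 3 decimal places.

p₁ = 0.392, p₀ = 0.205.
Under exogeneity and monotonicity, PS = (p₁ − p₀) / (1 − p₀).
PS = (0.392 − 0.205) / (1 − 0.205) = 0.187 / 0.795 ≈ 0.2352

PS ≈ 0.235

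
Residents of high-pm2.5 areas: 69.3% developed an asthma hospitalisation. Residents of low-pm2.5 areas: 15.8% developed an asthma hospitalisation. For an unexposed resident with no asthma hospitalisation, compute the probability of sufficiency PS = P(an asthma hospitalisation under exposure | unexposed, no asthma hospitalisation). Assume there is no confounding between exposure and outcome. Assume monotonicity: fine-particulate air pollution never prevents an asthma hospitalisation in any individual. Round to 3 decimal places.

p₁ = 0.693, p₀ = 0.158.
Under exogeneity and monotonicity, PS = (p₁ − p₀) / (1 − p₀).
PS = (0.693 − 0.158) / (1 − 0.158) = 0.535 / 0.842 ≈ 0.6354

PS ≈ 0.635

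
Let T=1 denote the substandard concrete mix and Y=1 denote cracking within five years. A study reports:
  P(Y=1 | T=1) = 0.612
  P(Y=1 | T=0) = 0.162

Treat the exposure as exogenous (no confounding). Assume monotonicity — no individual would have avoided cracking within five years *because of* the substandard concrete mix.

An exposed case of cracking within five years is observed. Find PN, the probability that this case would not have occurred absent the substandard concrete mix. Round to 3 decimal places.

PN ≈ 0.735

Let p₁ = 0.612, p₀ = 0.162.
Under exogeneity and monotonicity, PN = (p₁ − p₀) / p₁.
PN = (0.612 − 0.162) / 0.612 = 0.45 / 0.612 ≈ 0.7353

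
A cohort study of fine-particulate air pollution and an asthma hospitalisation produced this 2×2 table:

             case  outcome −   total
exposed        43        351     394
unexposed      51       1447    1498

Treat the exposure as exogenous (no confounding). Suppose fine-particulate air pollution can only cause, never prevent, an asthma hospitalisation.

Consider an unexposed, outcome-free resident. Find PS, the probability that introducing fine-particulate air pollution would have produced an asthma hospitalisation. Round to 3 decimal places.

p₁ = P(outcome | exposed) = 43/394 = 0.10914
p₀ = P(outcome | unexposed) = 51/1498 = 0.034045
Under exogeneity and monotonicity, PS = (p₁ − p₀) / (1 − p₀).
PS = (0.10914 − 0.034045) / (1 − 0.034045) = 0.075092 / 0.96595 ≈ 0.0777

PS ≈ 0.078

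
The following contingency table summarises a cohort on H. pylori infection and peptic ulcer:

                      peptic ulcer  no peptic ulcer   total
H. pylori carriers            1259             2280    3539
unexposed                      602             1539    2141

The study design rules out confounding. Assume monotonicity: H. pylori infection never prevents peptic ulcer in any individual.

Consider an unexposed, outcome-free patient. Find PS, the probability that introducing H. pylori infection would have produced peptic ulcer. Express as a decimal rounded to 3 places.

p₁ = P(outcome | exposed) = 1259/3539 = 0.35575
p₀ = P(outcome | unexposed) = 602/2141 = 0.28118
Under exogeneity and monotonicity, PS = (p₁ − p₀)/(1 − p₀).
PS = (0.35575 − 0.28118) / 0.71882 ≈ 0.1037

PS ≈ 0.104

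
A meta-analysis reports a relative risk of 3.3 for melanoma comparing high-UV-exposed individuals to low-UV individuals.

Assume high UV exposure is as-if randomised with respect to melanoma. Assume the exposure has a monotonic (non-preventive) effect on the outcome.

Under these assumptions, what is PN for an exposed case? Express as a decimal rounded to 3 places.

Under exogeneity and monotonicity, PN = (RR − 1) / RR = 1 − 1/RR.
PN = (3.3 − 1) / 3.3 = 2.3 / 3.3 ≈ 0.6970

PN ≈ 0.697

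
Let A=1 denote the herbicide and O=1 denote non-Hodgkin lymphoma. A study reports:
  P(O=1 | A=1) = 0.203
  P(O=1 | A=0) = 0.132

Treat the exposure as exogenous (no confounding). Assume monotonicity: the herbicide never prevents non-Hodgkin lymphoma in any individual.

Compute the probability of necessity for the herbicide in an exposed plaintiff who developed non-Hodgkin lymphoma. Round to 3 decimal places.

Let p₁ = 0.203, p₀ = 0.132.
Under exogeneity and monotonicity, PN = (p₁ − p₀) / p₁.
PN = (0.203 − 0.132) / 0.203 = 0.071 / 0.203 ≈ 0.3498

PN ≈ 0.350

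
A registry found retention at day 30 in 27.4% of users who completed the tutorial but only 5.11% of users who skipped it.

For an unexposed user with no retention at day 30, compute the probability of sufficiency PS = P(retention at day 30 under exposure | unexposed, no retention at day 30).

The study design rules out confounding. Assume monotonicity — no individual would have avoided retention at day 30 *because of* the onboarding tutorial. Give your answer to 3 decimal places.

PS ≈ 0.235

p₁ = 0.274, p₀ = 0.0511.
Under exogeneity and monotonicity, PS = (p₁ − p₀) / (1 − p₀).
PS = (0.274 − 0.0511) / (1 − 0.0511) = 0.2229 / 0.9489 ≈ 0.2349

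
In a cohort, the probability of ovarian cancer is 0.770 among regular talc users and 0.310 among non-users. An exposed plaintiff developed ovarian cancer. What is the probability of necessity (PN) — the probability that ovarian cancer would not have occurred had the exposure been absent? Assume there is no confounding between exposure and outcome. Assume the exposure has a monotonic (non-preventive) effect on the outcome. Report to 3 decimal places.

PN ≈ 0.597

Let p₁ = 0.77, p₀ = 0.31.
Under exogeneity and monotonicity, PN = (p₁ − p₀) / p₁.
PN = (0.77 − 0.31) / 0.77 = 0.46 / 0.77 ≈ 0.5974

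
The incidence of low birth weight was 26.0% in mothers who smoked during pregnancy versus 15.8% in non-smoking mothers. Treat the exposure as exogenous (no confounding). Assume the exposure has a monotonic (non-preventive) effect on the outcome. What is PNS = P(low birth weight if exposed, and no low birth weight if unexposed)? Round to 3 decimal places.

p₁ = 0.26, p₀ = 0.158.
Under exogeneity and monotonicity, PNS = p₁ − p₀.
PNS = 0.26 − 0.158 = 0.102

PNS ≈ 0.102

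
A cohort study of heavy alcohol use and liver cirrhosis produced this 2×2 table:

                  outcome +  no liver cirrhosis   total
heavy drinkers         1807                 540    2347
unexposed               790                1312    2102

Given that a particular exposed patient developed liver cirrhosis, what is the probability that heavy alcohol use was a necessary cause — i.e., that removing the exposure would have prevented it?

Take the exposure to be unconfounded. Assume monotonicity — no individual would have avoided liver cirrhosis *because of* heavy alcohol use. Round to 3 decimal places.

PN ≈ 0.512

p₁ = P(outcome | exposed) = 1807/2347 = 0.76992
p₀ = P(outcome | unexposed) = 790/2102 = 0.37583
Under exogeneity and monotonicity, PN = (p₁ − p₀) / p₁.
PN = (0.76992 − 0.37583) / 0.76992 = 0.39409 / 0.76992 ≈ 0.5119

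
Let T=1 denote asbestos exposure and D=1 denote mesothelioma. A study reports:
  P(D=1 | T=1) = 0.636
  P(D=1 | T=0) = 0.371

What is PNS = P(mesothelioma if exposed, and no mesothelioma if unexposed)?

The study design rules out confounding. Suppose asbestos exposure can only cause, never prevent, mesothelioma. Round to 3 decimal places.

PNS ≈ 0.265

Let p₁ = 0.636, p₀ = 0.371.
Under exogeneity and monotonicity, PNS = p₁ − p₀.
PNS = 0.636 − 0.371 = 0.265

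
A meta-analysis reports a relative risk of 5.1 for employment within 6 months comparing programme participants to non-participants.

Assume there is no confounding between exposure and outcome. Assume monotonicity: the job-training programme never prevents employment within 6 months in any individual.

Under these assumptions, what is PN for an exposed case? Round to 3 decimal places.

Under exogeneity and monotonicity, PN = (RR − 1) / RR = 1 − 1/RR.
PN = (5.1 − 1) / 5.1 = 4.1 / 5.1 ≈ 0.8039

PN ≈ 0.804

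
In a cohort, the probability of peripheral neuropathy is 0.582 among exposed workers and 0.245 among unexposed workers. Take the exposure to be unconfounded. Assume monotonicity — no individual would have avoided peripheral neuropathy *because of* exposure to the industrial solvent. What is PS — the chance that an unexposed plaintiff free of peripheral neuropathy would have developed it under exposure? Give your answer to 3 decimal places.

Let p₁ = 0.582, p₀ = 0.245.
Under exogeneity and monotonicity, PS = (p₁ − p₀) / (1 − p₀).
PS = (0.582 − 0.245) / (1 − 0.245) = 0.337 / 0.755 ≈ 0.4464

PS ≈ 0.446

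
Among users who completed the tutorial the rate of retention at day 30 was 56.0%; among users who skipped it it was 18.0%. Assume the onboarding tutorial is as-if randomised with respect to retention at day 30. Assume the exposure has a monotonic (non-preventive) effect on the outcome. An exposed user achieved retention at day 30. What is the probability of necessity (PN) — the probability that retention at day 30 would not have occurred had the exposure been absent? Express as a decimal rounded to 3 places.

p₁ = 0.56, p₀ = 0.18.
Under exogeneity and monotonicity, PN = (p₁ − p₀) / p₁.
PN = (0.56 − 0.18) / 0.56 = 0.38 / 0.56 ≈ 0.6786

PN ≈ 0.679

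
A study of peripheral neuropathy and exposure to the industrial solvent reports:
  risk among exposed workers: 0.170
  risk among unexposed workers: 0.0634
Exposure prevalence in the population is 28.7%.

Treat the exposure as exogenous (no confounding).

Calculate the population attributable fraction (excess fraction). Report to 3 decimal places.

PAF ≈ 0.325

Let p₁ = 0.17, p₀ = 0.0634.
Overall risk P(Y=1) = π·p₁ + (1−π)·p₀ = 0.287×0.17 + 0.713×0.0634 = 0.093994.
Under exogeneity, PAF = [P(Y=1) − p₀] / P(Y=1).
PAF = (0.093994 − 0.0634) / 0.093994 ≈ 0.3255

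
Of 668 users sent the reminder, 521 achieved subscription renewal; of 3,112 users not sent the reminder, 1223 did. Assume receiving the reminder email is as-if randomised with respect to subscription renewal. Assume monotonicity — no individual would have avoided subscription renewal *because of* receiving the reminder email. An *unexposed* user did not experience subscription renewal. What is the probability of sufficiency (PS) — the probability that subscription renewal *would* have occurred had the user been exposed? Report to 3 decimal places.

p₁ = P(outcome | exposed) = 521/668 = 0.77994
p₀ = P(outcome | unexposed) = 1223/3112 = 0.39299
Under exogeneity and monotonicity, PS = (p₁ − p₀) / (1 − p₀).
PS = (0.77994 − 0.39299) / (1 − 0.39299) = 0.38695 / 0.60701 ≈ 0.6375

PS ≈ 0.637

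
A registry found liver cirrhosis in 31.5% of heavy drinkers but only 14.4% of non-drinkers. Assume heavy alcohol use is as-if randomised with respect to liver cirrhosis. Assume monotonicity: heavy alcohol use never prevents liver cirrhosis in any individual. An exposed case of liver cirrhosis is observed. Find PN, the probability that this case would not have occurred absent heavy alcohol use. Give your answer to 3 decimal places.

p₁ = 0.315, p₀ = 0.144.
Under exogeneity and monotonicity, PN = (p₁ − p₀) / p₁.
PN = (0.315 − 0.144) / 0.315 = 0.171 / 0.315 ≈ 0.5429

PN ≈ 0.543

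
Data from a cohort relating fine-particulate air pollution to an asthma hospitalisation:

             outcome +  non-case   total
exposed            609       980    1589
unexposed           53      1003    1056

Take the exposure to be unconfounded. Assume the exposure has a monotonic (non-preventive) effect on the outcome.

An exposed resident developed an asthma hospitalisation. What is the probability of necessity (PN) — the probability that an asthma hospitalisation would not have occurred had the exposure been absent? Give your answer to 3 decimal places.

p₁ = P(outcome | exposed) = 609/1589 = 0.38326
p₀ = P(outcome | unexposed) = 53/1056 = 0.050189
Under exogeneity and monotonicity, PN = (p₁ − p₀) / p₁.
PN = (0.38326 − 0.050189) / 0.38326 = 0.33307 / 0.38326 ≈ 0.8690

PN ≈ 0.869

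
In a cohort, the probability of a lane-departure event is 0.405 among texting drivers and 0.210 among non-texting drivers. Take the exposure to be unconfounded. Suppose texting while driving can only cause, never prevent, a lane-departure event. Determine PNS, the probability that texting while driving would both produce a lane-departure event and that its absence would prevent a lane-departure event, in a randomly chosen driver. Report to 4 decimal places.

Let p₁ = 0.405, p₀ = 0.21.
Under exogeneity and monotonicity, PNS = p₁ − p₀.
PNS = 0.405 − 0.21 = 0.195

PNS ≈ 0.1950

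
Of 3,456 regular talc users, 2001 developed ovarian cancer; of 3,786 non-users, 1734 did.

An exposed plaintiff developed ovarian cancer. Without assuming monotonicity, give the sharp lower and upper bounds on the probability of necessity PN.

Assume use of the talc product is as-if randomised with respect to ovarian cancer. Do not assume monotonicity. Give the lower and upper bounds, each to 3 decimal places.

p₁ = P(outcome | exposed) = 2001/3456 = 0.57899
p₀ = P(outcome | unexposed) = 1734/3786 = 0.458
Under exogeneity alone the bounds on PN are max{0,(p₁−p₀)/p₁} ≤ PN ≤ min{1,(1−p₀)/p₁}.
  lower = (p₁ − p₀)/p₁ = 0.12099 / 0.57899 ≈ 0.2090
  upper = min{1, (1 − p₀)/p₁} = 0.542 / 0.57899 ≈ 0.9361

0.209 ≤ PN ≤ 0.936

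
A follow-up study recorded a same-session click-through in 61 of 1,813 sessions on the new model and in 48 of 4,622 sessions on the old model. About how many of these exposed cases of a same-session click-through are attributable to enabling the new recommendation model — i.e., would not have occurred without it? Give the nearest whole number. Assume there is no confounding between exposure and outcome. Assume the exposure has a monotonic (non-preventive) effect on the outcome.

p₁ = P(outcome | exposed) = 61/1813 = 0.033646
p₀ = P(outcome | unexposed) = 48/4622 = 0.010385
PN = (p₁ − p₀)/p₁ = (0.033646 − 0.010385) / 0.033646 ≈ 0.69134.
Attributable cases ≈ PN × (exposed cases) = 0.69134 × 61 ≈ 42.17.

about 42 cases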